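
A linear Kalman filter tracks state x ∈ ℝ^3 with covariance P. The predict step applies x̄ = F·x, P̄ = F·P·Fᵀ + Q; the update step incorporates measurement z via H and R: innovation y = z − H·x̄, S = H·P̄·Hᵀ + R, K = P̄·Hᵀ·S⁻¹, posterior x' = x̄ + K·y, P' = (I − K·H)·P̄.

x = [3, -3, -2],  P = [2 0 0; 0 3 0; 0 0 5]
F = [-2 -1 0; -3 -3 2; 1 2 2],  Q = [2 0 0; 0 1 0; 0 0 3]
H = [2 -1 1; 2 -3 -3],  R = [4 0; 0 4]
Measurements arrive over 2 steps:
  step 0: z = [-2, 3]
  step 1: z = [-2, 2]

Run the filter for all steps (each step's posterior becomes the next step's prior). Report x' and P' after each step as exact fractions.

step 0: x' = [-60475/16688, -33471/8344, 657/1192], P' = [103269/8344 69821/4172 -5051/596; 69821/4172 49321/2086 -3651/298; -5051/596 -3651/298 2031/298]
step 1: x' = [15361747/3005666, 81211983/10519831, -52831193/10519831], P' = [101000826/7514165 139707262/7514165 -70686198/7514165; 139707262/7514165 1403212948/52599155 -722313262/52599155; -70686198/7514165 -722313262/52599155 394338548/52599155]

step 0: x̄ = F·x = [-3, -4, -7]
step 0: P̄ = F·P·Fᵀ + Q = [13 21 -10; 21 66 -4; -10 -4 37]
step 0: y = z − H·x̄ = [7, -24]
step 0: S = H·P̄·Hᵀ + R = [43 11; 11 779]
step 0: K = P̄·Hᵀ·S⁻¹ = [-1909/16688 -123/16688; -5057/8344 -1471/8344; 631/1192 -191/1192]
step 0: x' = x̄ + K·y = [-60475/16688, -33471/8344, 657/1192]
step 0: P' = (I − K·H)·P̄ = [103269/8344 69821/4172 -5051/596; 69821/4172 49321/2086 -3651/298; -5051/596 -3651/298 2031/298]
step 1: x̄ = F·x = [46973/4172, 400647/16688, -175963/16688]
step 1: P̄ = F·P·Fᵀ + Q = [148202/1043 738889/2086 -203001/2086; 738889/2086 7529653/8344 -2035505/8344; -203001/2086 -2035505/8344 602797/8344]
step 1: y = z − H·x̄ = [83725/8344, 82911/4172]
step 1: S = H·P̄·Hᵀ + R = [477265/2086 640825/1043; 640825/1043 1950772/1043]
step 1: K = P̄·Hᵀ·S⁻¹ = [-2097952/7514165 -253077/1502833; -84812271/105198310 -8679739/21039662; 63522519/105198310 -568263/21039662]
step 1: x' = x̄ + K·y = [15361747/3005666, 81211983/10519831, -52831193/10519831]
step 1: P' = (I − K·H)·P̄ = [101000826/7514165 139707262/7514165 -70686198/7514165; 139707262/7514165 1403212948/52599155 -722313262/52599155; -70686198/7514165 -722313262/52599155 394338548/52599155]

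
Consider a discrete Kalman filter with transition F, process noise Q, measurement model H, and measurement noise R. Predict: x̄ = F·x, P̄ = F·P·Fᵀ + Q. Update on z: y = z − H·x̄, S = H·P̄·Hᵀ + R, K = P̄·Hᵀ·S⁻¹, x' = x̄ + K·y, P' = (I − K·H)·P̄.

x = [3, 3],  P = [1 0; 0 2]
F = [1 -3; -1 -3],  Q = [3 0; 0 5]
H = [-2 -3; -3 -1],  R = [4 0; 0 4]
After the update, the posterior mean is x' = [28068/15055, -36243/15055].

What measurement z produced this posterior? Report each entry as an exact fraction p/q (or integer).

z = [3, -3]

x̄ = F·x = [-6, -12]
P̄ = F·P·Fᵀ + Q = [22 17; 17 24]
S = H·P̄·Hᵀ + R = [512 391; 391 328]
K = P̄·Hᵀ·S⁻¹ = [1293/15055 -5351/15055; -5443/15055 3046/15055]
x' − x̄ = [118398/15055, 144417/15055] = K·y
y = (KᵀK)⁻¹·Kᵀ·(x' − x̄) = [-45, -33]
z = y + H·x̄ = [-45, -33] + [48, 30] = [3, -3]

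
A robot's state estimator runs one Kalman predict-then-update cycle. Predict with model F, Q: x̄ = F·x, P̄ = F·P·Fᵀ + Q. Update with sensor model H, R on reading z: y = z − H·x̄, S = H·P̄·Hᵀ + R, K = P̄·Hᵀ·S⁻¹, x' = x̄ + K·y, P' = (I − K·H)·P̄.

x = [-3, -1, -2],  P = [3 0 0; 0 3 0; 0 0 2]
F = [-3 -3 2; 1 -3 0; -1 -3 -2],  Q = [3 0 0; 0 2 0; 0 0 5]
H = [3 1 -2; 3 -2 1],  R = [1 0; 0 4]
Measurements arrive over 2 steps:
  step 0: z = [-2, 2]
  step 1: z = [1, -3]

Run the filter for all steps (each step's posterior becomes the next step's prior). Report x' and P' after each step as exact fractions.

step 0: x̄ = F·x = [8, 0, 10]
step 0: P̄ = F·P·Fᵀ + Q = [65 18 28; 18 32 24; 28 24 43]
step 0: y = z − H·x̄ = [-6, -32]
step 0: S = H·P̄·Hᵀ + R = [466 417; 417 616]
step 0: K = P̄·Hᵀ·S⁻¹ = [18733/113167 21673/113167; 17570/113167 -9322/113167; -19391/113167 27640/113167]
step 0: x' = x̄ + K·y = [99402/113167, 192884/113167, 363536/113167]
step 0: P' = (I − K·H)·P̄ = [361923/113167 1021730/113167 1044383/113167; 1021730/113167 3084192/113167 3065906/113167; 1044383/113167 3065906/113167 3109223/113167]
step 1: x̄ = F·x = [-149786/113167, -479250/113167, -1405126/113167]
step 1: P̄ = F·P·Fᵀ + Q = [12859100/113167 16495669/113167 32844897/113167; 16495669/113167 22215605/113167 43702475/113167; 32844897/113167 43702475/113167 88221162/113167]
step 1: y = z − H·x̄ = [-1768477/113167, 556483/113167]
step 1: S = H·P̄·Hᵀ + R = [20970670/113167 -34650957/113167; -34650957/113167 117579604/113167]
step 1: K = P̄·Hᵀ·S⁻¹ = [736468789/11178472993 3870719515/11178472993; -1385155544/11178472993 4227315322/11178472993; -5118321283/11178472993 7937062412/11178472993]
step 1: x' = x̄ + K·y = [-7270823318/11178472993, -4906362708/11178472993, -19782173893/11178472993]
step 1: P' = (I − K·H)·P̄ = [24821603520/11178472993 63897402257/11178472993 68812872014/11178472993; 63897402257/11178472993 180881084427/11178472993 186979223371/11178472993; 68812872014/11178472993 186979223371/11178472993 199268080348/11178472993]

step 0: x' = [99402/113167, 192884/113167, 363536/113167], P' = [361923/113167 1021730/113167 1044383/113167; 1021730/113167 3084192/113167 3065906/113167; 1044383/113167 3065906/113167 3109223/113167]
step 1: x' = [-7270823318/11178472993, -4906362708/11178472993, -19782173893/11178472993], P' = [24821603520/11178472993 63897402257/11178472993 68812872014/11178472993; 63897402257/11178472993 180881084427/11178472993 186979223371/11178472993; 68812872014/11178472993 186979223371/11178472993 199268080348/11178472993]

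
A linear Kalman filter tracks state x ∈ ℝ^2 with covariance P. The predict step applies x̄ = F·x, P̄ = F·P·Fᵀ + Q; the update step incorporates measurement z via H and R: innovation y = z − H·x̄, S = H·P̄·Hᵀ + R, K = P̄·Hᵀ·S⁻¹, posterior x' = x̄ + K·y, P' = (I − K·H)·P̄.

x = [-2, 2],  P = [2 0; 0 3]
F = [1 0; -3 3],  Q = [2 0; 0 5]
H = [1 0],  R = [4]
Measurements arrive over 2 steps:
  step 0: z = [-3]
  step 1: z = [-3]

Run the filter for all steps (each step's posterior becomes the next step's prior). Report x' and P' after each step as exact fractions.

step 0: x' = [-5/2, 51/4], P' = [2 -3; -3 91/2]
step 1: x' = [-11/4, 747/16], P' = [2 -15/2; -15/2 3667/8]

step 0: x̄ = F·x = [-2, 12]
step 0: P̄ = F·P·Fᵀ + Q = [4 -6; -6 50]
step 0: y = z − H·x̄ = [-1]
step 0: S = H·P̄·Hᵀ + R = [8]
step 0: K = P̄·Hᵀ·S⁻¹ = [1/2; -3/4]
step 0: x' = x̄ + K·y = [-5/2, 51/4]
step 0: P' = (I − K·H)·P̄ = [2 -3; -3 91/2]
step 1: x̄ = F·x = [-5/2, 183/4]
step 1: P̄ = F·P·Fᵀ + Q = [4 -15; -15 973/2]
step 1: y = z − H·x̄ = [-1/2]
step 1: S = H·P̄·Hᵀ + R = [8]
step 1: K = P̄·Hᵀ·S⁻¹ = [1/2; -15/8]
step 1: x' = x̄ + K·y = [-11/4, 747/16]
step 1: P' = (I − K·H)·P̄ = [2 -15/2; -15/2 3667/8]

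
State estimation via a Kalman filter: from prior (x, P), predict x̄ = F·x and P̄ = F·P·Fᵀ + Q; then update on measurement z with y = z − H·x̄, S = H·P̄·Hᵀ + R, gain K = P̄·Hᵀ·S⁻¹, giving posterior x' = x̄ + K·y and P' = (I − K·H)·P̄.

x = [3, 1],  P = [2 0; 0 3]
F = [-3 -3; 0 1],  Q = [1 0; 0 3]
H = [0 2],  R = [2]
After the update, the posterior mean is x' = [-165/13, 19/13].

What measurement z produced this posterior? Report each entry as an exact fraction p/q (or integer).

z = [3]

x̄ = F·x = [-12, 1]
P̄ = F·P·Fᵀ + Q = [46 -9; -9 6]
S = H·P̄·Hᵀ + R = [26]
K = P̄·Hᵀ·S⁻¹ = [-9/13; 6/13]
x' − x̄ = [-9/13, 6/13] = K·y
y = (KᵀK)⁻¹·Kᵀ·(x' − x̄) = [1]
z = y + H·x̄ = [1] + [2] = [3]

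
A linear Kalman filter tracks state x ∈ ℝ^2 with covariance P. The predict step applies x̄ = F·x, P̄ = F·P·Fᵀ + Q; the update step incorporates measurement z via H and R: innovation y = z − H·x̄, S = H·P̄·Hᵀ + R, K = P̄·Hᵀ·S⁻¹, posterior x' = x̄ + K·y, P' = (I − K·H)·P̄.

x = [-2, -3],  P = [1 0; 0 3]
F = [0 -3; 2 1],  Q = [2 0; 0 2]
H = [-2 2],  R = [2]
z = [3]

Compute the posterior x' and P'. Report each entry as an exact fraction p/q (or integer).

x' = [-313/113, -161/113]
P' = [389/113 351/113; 351/113 369/113]

x̄ = F·x = [9, -7]
P̄ = F·P·Fᵀ + Q = [29 -9; -9 9]
y = z − H·x̄ = [35]
S = H·P̄·Hᵀ + R = [226]
K = P̄·Hᵀ·S⁻¹ = [-38/113; 18/113]
x' = x̄ + K·y = [-313/113, -161/113]
P' = (I − K·H)·P̄ = [389/113 351/113; 351/113 369/113]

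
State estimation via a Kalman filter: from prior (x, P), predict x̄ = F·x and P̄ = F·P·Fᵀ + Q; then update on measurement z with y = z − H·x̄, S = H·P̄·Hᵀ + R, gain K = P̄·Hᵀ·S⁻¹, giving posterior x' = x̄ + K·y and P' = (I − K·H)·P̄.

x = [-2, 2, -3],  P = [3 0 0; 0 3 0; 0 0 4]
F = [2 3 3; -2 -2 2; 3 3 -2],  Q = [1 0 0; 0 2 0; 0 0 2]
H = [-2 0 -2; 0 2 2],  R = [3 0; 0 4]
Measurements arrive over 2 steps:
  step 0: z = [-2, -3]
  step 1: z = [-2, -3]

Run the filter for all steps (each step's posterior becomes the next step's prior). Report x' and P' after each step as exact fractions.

step 0: x' = [-33825/6986, -23997/3493, 20182/3493], P' = [87197/3493 83436/3493 -85571/3493; 83436/3493 84790/3493 -84300/3493; -85571/3493 -84300/3493 86540/3493]
step 1: x' = [-1022439/1902794, -2382696/951397, 1380787/951397], P' = [198321103/49472644 90676639/24736322 -189670891/49472644; 90676639/24736322 177001195/37104483 -103920335/24736322; -189670891/49472644 -103920335/24736322 217857919/49472644]

step 0: x̄ = F·x = [-7, -6, 6]
step 0: P̄ = F·P·Fᵀ + Q = [76 -6 21; -6 42 -52; 21 -52 72]
step 0: y = z − H·x̄ = [-4, -3]
step 0: S = H·P̄·Hᵀ + R = [763 -140; -140 44]
step 0: K = P̄·Hᵀ·S⁻¹ = [-1084/3493 -305/998; 576/3493 35/499; -646/3493 160/499]
step 0: x' = x̄ + K·y = [-33825/6986, -23997/3493, 20182/3493]
step 0: P' = (I − K·H)·P̄ = [87197/3493 83436/3493 -85571/3493; 83436/3493 84790/3493 -84300/3493; -85571/3493 -84300/3493 86540/3493]
step 1: x̄ = F·x = [-45270/3493, 122183/3493, -326185/6986]
step 1: P̄ = F·P·Fᵀ + Q = [351231/3493 -1001506/3493 1337837/3493; -1001506/3493 3067550/3493 -4078024/3493; 1337837/3493 -4078024/3493 5441329/3493]
step 1: y = z − H·x̄ = [-423711/3493, 71340/3493]
step 1: S = H·P̄·Hᵀ + R = [33883415/3493 -6798544/3493; -6798544/3493 1425296/3493]
step 1: K = P̄·Hᵀ·S⁻¹ = [-1441702/12368161 -8317613/98945288; 13243696/37104483 42241385/148417932; -4697838/12368161 10017249/98945288]
step 1: x' = x̄ + K·y = [-1022439/1902794, -2382696/951397, 1380787/951397]
step 1: P' = (I − K·H)·P̄ = [198321103/49472644 90676639/24736322 -189670891/49472644; 90676639/24736322 177001195/37104483 -103920335/24736322; -189670891/49472644 -103920335/24736322 217857919/49472644]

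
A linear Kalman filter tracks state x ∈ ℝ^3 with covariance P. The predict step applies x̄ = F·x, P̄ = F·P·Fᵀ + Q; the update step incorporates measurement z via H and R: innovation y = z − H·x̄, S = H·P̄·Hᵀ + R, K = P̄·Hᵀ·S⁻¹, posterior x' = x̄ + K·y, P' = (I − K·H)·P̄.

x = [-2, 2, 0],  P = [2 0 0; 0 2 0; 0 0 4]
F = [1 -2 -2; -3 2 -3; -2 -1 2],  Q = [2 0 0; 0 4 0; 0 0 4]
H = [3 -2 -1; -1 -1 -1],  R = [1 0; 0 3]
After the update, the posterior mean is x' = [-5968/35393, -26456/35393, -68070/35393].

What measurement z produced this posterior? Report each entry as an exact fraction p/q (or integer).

x̄ = F·x = [-6, 10, 2]
P̄ = F·P·Fᵀ + Q = [28 10 -16; 10 66 -16; -16 -16 30]
S = H·P̄·Hᵀ + R = [459 52; 52 83]
K = P̄·Hᵀ·S⁻¹ = [7784/35393 -14258/35393; -4018/35393 -23068/35393; -3922/35393 3310/35393]
x' − x̄ = [206390/35393, -380386/35393, -138856/35393] = K·y
y = (KᵀK)⁻¹·Kᵀ·(x' − x̄) = [43, 9]
z = y + H·x̄ = [43, 9] + [-40, -6] = [3, 3]

z = [3, 3]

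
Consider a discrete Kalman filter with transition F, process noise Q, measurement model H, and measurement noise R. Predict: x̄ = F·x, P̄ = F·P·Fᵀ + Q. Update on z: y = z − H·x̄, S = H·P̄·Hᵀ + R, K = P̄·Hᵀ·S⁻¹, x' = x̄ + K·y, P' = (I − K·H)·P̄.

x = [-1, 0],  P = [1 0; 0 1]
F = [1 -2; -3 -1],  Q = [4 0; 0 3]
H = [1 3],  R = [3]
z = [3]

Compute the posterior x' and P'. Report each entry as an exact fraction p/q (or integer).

x' = [-51/41, 179/123]
P' = [357/41 -117/41; -117/41 155/123]

x̄ = F·x = [-1, 3]
P̄ = F·P·Fᵀ + Q = [9 -1; -1 13]
y = z − H·x̄ = [-5]
S = H·P̄·Hᵀ + R = [123]
K = P̄·Hᵀ·S⁻¹ = [2/41; 38/123]
x' = x̄ + K·y = [-51/41, 179/123]
P' = (I − K·H)·P̄ = [357/41 -117/41; -117/41 155/123]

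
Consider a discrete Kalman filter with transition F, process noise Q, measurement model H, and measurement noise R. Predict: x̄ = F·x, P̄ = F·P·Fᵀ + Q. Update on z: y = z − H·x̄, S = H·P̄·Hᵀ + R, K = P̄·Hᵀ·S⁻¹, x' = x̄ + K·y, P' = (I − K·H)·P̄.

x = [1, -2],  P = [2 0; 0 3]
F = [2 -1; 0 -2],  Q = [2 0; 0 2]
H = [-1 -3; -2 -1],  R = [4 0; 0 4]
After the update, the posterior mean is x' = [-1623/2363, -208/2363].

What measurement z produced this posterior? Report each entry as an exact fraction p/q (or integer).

z = [1, 2]

x̄ = F·x = [4, 4]
P̄ = F·P·Fᵀ + Q = [13 6; 6 14]
S = H·P̄·Hᵀ + R = [179 110; 110 94]
K = P̄·Hᵀ·S⁻¹ = [303/2363 -1159/2363; -826/2363 313/2363]
x' − x̄ = [-11075/2363, -9660/2363] = K·y
y = (KᵀK)⁻¹·Kᵀ·(x' − x̄) = [17, 14]
z = y + H·x̄ = [17, 14] + [-16, -12] = [1, 2]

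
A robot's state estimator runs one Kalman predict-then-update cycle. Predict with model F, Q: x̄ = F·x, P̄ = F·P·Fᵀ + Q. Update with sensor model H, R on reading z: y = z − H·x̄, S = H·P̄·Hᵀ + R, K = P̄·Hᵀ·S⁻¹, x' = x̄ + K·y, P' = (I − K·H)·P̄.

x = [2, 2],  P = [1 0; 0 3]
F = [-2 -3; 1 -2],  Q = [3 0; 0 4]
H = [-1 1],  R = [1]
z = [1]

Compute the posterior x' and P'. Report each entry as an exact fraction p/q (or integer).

x̄ = F·x = [-10, -2]
P̄ = F·P·Fᵀ + Q = [34 16; 16 17]
y = z − H·x̄ = [-7]
S = H·P̄·Hᵀ + R = [20]
K = P̄·Hᵀ·S⁻¹ = [-9/10; 1/20]
x' = x̄ + K·y = [-37/10, -47/20]
P' = (I − K·H)·P̄ = [89/5 169/10; 169/10 339/20]

x' = [-37/10, -47/20]
P' = [89/5 169/10; 169/10 339/20]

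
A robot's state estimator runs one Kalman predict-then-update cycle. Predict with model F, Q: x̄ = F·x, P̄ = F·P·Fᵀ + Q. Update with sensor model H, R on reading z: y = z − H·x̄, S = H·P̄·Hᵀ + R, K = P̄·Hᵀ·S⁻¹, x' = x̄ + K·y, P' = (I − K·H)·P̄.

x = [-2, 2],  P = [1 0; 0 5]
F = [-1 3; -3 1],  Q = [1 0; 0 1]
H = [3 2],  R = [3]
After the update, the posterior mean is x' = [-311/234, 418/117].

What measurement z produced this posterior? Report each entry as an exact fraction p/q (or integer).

z = [3]

x̄ = F·x = [8, 8]
P̄ = F·P·Fᵀ + Q = [47 18; 18 15]
S = H·P̄·Hᵀ + R = [702]
K = P̄·Hᵀ·S⁻¹ = [59/234; 14/117]
x' − x̄ = [-2183/234, -518/117] = K·y
y = (KᵀK)⁻¹·Kᵀ·(x' − x̄) = [-37]
z = y + H·x̄ = [-37] + [40] = [3]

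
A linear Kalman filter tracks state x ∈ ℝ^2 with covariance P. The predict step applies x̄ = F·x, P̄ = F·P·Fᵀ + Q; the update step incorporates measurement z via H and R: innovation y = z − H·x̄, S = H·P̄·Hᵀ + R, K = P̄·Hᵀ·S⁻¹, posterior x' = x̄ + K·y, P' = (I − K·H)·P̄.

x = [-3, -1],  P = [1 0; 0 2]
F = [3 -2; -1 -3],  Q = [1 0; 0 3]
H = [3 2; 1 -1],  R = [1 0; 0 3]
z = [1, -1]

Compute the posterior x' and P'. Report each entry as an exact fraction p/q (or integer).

x' = [-500/641, 1062/641]
P' = [4149/8974 -2664/4487; -2664/4487 4443/4487]

x̄ = F·x = [-7, 6]
P̄ = F·P·Fᵀ + Q = [18 9; 9 22]
y = z − H·x̄ = [10, 12]
S = H·P̄·Hᵀ + R = [359 1; 1 25]
K = P̄·Hᵀ·S⁻¹ = [1791/8974 3159/8974; 894/4487 -2369/4487]
x' = x̄ + K·y = [-500/641, 1062/641]
P' = (I − K·H)·P̄ = [4149/8974 -2664/4487; -2664/4487 4443/4487]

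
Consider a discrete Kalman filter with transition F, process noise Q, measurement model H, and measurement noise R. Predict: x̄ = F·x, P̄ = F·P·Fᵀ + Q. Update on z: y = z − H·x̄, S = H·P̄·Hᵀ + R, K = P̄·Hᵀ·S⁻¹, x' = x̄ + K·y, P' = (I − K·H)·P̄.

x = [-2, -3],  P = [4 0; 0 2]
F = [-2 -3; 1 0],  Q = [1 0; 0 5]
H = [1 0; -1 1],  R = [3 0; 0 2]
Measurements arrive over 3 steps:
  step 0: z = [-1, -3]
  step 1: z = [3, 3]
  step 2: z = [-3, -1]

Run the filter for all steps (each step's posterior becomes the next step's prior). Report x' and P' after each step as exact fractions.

step 0: x̄ = F·x = [13, -2]
step 0: P̄ = F·P·Fᵀ + Q = [35 -8; -8 9]
step 0: y = z − H·x̄ = [-14, 12]
step 0: S = H·P̄·Hᵀ + R = [38 -43; -43 62]
step 0: K = P̄·Hᵀ·S⁻¹ = [107/169 -43/169; 235/507 302/507]
step 0: x' = x̄ + K·y = [183/169, -680/507]
step 0: P' = (I − K·H)·P̄ = [321/169 235/169; 235/169 1309/507]
step 1: x̄ = F·x = [314/169, 183/169]
step 1: P̄ = F·P·Fᵀ + Q = [8200/169 -1347/169; -1347/169 1166/169]
step 1: y = z − H·x̄ = [193/169, 638/169]
step 1: S = H·P̄·Hᵀ + R = [8707/169 -9547/169; -9547/169 12398/169]
step 1: K = P̄·Hᵀ·S⁻¹ = [62239/99433 -28641/99433; 43145/99433 53378/99433]
step 1: x' = x̄ + K·y = [147699/99433, 358452/99433]
step 1: P' = (I − K·H)·P̄ = [186717/99433 129435/99433; 129435/99433 236191/99433]
step 2: x̄ = F·x = [-1370754/99433, 147699/99433]
step 2: P̄ = F·P·Fᵀ + Q = [4525240/99433 -761739/99433; -761739/99433 683882/99433]
step 2: y = z − H·x̄ = [1072455/99433, -1617886/99433]
step 2: S = H·P̄·Hᵀ + R = [4823539/99433 -5286979/99433; -5286979/99433 6931466/99433]
step 2: K = P̄·Hᵀ·S⁻¹ = [34338703/55133101 -15860937/55133101; 23764745/55133101 29625086/55133101]
step 2: x' = x̄ + K·y = [-131606379/55133101, -143818334/55133101]
step 2: P' = (I − K·H)·P̄ = [103016109/55133101 71294235/55133101; 71294235/55133101 130544407/55133101]

step 0: x' = [183/169, -680/507], P' = [321/169 235/169; 235/169 1309/507]
step 1: x' = [147699/99433, 358452/99433], P' = [186717/99433 129435/99433; 129435/99433 236191/99433]
step 2: x' = [-131606379/55133101, -143818334/55133101], P' = [103016109/55133101 71294235/55133101; 71294235/55133101 130544407/55133101]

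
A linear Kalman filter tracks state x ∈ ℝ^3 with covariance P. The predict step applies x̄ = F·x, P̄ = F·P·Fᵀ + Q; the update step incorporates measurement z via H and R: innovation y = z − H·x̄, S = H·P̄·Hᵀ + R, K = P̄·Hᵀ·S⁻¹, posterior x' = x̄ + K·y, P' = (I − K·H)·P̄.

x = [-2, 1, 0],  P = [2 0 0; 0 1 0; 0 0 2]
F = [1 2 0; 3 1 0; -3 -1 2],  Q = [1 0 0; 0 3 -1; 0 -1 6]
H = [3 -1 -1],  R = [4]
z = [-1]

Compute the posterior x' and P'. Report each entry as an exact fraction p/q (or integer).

x' = [-21/82, -216/41, 447/82]
P' = [133/82 97/41 121/82; 97/41 660/41 -413/41; 121/82 -413/41 1337/82]

x̄ = F·x = [0, -5, 5]
P̄ = F·P·Fᵀ + Q = [7 8 -8; 8 22 -20; -8 -20 33]
y = z − H·x̄ = [-1]
S = H·P̄·Hᵀ + R = [82]
K = P̄·Hᵀ·S⁻¹ = [21/82; 11/41; -37/82]
x' = x̄ + K·y = [-21/82, -216/41, 447/82]
P' = (I − K·H)·P̄ = [133/82 97/41 121/82; 97/41 660/41 -413/41; 121/82 -413/41 1337/82]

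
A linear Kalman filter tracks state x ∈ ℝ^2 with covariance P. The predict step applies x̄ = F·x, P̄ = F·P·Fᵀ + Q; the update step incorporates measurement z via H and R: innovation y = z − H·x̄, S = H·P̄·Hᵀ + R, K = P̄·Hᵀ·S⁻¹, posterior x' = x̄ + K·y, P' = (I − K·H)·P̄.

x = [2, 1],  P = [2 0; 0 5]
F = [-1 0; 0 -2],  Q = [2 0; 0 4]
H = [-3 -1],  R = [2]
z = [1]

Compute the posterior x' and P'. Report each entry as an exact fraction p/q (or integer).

x' = [-20/31, 22/31]
P' = [52/31 -144/31; -144/31 456/31]

x̄ = F·x = [-2, -2]
P̄ = F·P·Fᵀ + Q = [4 0; 0 24]
y = z − H·x̄ = [-7]
S = H·P̄·Hᵀ + R = [62]
K = P̄·Hᵀ·S⁻¹ = [-6/31; -12/31]
x' = x̄ + K·y = [-20/31, 22/31]
P' = (I − K·H)·P̄ = [52/31 -144/31; -144/31 456/31]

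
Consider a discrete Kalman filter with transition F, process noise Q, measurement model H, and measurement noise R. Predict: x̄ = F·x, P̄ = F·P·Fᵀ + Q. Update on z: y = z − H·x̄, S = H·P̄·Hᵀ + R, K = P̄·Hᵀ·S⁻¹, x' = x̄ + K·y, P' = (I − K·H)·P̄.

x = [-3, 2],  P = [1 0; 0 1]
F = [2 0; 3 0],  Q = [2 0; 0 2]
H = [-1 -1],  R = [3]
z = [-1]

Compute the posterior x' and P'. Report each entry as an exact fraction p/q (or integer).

x̄ = F·x = [-6, -9]
P̄ = F·P·Fᵀ + Q = [6 6; 6 11]
y = z − H·x̄ = [-16]
S = H·P̄·Hᵀ + R = [32]
K = P̄·Hᵀ·S⁻¹ = [-3/8; -17/32]
x' = x̄ + K·y = [0, -1/2]
P' = (I − K·H)·P̄ = [3/2 -3/8; -3/8 63/32]

x' = [0, -1/2]
P' = [3/2 -3/8; -3/8 63/32]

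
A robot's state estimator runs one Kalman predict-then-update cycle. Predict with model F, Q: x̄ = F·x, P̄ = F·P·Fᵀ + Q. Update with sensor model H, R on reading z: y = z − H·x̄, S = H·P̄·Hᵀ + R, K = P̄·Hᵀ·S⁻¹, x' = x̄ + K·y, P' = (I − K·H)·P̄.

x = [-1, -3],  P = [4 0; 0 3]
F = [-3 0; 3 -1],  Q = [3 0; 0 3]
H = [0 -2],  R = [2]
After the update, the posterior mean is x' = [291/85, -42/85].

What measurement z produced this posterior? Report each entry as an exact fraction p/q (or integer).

x̄ = F·x = [3, 0]
P̄ = F·P·Fᵀ + Q = [39 -36; -36 42]
S = H·P̄·Hᵀ + R = [170]
K = P̄·Hᵀ·S⁻¹ = [36/85; -42/85]
x' − x̄ = [36/85, -42/85] = K·y
y = (KᵀK)⁻¹·Kᵀ·(x' − x̄) = [1]
z = y + H·x̄ = [1] + [0] = [1]

z = [1]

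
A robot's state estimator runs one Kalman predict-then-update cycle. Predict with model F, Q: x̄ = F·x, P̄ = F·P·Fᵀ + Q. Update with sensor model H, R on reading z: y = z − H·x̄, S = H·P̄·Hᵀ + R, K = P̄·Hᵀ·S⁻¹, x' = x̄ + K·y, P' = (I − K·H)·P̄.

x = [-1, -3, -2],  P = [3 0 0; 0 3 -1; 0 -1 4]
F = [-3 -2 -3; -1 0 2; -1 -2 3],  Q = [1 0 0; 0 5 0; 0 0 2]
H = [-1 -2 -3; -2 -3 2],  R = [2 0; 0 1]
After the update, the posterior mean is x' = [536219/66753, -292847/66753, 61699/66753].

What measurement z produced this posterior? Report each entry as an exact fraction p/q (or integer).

x̄ = F·x = [15, -3, 1]
P̄ = F·P·Fᵀ + Q = [64 -11 -15; -11 24 31; -15 31 65]
S = H·P̄·Hᵀ + R = [985 -100; -100 349]
K = P̄·Hᵀ·S⁻¹ = [-11453/333765 -24565/66753; -8834/66753 -236/66753; -77758/333765 8359/66753]
x' − x̄ = [-465076/66753, -92588/66753, -5054/66753] = K·y
y = (KᵀK)⁻¹·Kᵀ·(x' − x̄) = [10, 18]
z = y + H·x̄ = [10, 18] + [-12, -19] = [-2, -1]

z = [-2, -1]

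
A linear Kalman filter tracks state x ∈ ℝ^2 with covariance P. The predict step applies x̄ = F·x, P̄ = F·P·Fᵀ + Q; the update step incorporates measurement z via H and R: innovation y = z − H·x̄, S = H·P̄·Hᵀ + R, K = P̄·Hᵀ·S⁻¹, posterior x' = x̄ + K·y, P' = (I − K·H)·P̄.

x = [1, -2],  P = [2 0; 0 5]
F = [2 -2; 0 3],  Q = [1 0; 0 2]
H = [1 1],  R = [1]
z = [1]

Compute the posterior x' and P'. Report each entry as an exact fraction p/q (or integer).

x' = [101/17, -5]
P' = [492/17 -29; -29 30]

x̄ = F·x = [6, -6]
P̄ = F·P·Fᵀ + Q = [29 -30; -30 47]
y = z − H·x̄ = [1]
S = H·P̄·Hᵀ + R = [17]
K = P̄·Hᵀ·S⁻¹ = [-1/17; 1]
x' = x̄ + K·y = [101/17, -5]
P' = (I − K·H)·P̄ = [492/17 -29; -29 30]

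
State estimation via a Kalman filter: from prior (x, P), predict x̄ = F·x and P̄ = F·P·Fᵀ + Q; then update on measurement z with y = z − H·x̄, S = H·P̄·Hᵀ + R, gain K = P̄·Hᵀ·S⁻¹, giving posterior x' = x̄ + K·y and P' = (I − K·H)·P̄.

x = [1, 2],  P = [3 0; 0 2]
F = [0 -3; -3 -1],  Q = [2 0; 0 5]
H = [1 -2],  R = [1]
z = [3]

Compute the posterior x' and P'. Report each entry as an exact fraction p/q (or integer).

x' = [-806/133, -603/133]
P' = [2596/133 1294/133; 1294/133 678/133]

x̄ = F·x = [-6, -5]
P̄ = F·P·Fᵀ + Q = [20 6; 6 34]
y = z − H·x̄ = [-1]
S = H·P̄·Hᵀ + R = [133]
K = P̄·Hᵀ·S⁻¹ = [8/133; -62/133]
x' = x̄ + K·y = [-806/133, -603/133]
P' = (I − K·H)·P̄ = [2596/133 1294/133; 1294/133 678/133]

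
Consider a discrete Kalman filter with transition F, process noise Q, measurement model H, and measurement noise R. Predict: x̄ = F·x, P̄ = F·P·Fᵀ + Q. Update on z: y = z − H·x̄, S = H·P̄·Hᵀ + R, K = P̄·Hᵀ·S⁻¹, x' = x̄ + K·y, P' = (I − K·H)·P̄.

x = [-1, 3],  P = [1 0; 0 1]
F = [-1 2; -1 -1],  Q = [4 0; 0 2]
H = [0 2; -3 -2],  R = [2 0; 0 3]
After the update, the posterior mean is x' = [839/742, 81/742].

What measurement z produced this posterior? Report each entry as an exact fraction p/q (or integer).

z = [1, -3]

x̄ = F·x = [7, -2]
P̄ = F·P·Fᵀ + Q = [9 -1; -1 4]
S = H·P̄·Hᵀ + R = [18 -10; -10 88]
K = P̄·Hᵀ·S⁻¹ = [-213/742 -235/742; 327/742 -5/742]
x' − x̄ = [-4355/742, 1565/742] = K·y
y = (KᵀK)⁻¹·Kᵀ·(x' − x̄) = [5, 14]
z = y + H·x̄ = [5, 14] + [-4, -17] = [1, -3]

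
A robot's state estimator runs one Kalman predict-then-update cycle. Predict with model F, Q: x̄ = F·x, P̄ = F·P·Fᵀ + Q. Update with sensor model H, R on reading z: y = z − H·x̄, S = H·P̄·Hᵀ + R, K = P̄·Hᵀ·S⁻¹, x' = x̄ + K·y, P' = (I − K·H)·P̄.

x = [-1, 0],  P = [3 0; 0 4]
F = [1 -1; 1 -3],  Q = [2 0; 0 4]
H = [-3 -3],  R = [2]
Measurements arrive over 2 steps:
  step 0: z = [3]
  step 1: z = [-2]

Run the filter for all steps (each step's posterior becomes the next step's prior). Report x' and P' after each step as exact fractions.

step 0: x̄ = F·x = [-1, -1]
step 0: P̄ = F·P·Fᵀ + Q = [9 15; 15 43]
step 0: y = z − H·x̄ = [-3]
step 0: S = H·P̄·Hᵀ + R = [740]
step 0: K = P̄·Hᵀ·S⁻¹ = [-18/185; -87/370]
step 0: x' = x̄ + K·y = [-131/185, -109/370]
step 0: P' = (I − K·H)·P̄ = [369/185 -357/185; -357/185 386/185]
step 1: x̄ = F·x = [-153/370, 13/74]
step 1: P̄ = F·P·Fᵀ + Q = [1839/185 591/37; 591/37 1345/37]
step 1: y = z − H·x̄ = [-502/185]
step 1: S = H·P̄·Hᵀ + R = [130636/185]
step 1: K = P̄·Hᵀ·S⁻¹ = [-7191/65318; -660/2969]
step 1: x' = x̄ + K·y = [-7497/65318, 4625/5938]
step 1: P' = (I − K·H)·P̄ = [45132/32659 -3885/2969; -3885/2969 4325/2969]

step 0: x' = [-131/185, -109/370], P' = [369/185 -357/185; -357/185 386/185]
step 1: x' = [-7497/65318, 4625/5938], P' = [45132/32659 -3885/2969; -3885/2969 4325/2969]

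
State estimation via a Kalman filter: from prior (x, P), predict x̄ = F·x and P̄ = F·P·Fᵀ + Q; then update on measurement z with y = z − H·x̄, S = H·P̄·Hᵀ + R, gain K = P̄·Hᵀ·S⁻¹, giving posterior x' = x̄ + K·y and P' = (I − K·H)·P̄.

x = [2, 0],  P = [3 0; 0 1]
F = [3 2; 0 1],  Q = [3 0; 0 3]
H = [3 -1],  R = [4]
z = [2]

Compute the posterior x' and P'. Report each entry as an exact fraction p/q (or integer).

x̄ = F·x = [6, 0]
P̄ = F·P·Fᵀ + Q = [34 2; 2 4]
y = z − H·x̄ = [-16]
S = H·P̄·Hᵀ + R = [302]
K = P̄·Hᵀ·S⁻¹ = [50/151; 1/151]
x' = x̄ + K·y = [106/151, -16/151]
P' = (I − K·H)·P̄ = [134/151 202/151; 202/151 602/151]

x' = [106/151, -16/151]
P' = [134/151 202/151; 202/151 602/151]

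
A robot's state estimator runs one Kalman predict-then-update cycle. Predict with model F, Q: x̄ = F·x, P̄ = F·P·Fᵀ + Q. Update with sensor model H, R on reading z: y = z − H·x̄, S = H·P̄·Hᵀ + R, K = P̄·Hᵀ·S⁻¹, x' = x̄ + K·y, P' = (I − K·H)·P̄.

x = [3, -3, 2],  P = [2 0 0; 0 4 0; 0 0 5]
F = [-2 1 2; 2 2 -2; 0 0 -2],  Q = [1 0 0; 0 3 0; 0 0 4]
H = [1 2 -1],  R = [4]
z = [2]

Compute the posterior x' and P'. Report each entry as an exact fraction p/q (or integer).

x̄ = F·x = [-5, -4, -4]
P̄ = F·P·Fᵀ + Q = [33 -20 -20; -20 47 20; -20 20 24]
y = z − H·x̄ = [11]
S = H·P̄·Hᵀ + R = [129]
K = P̄·Hᵀ·S⁻¹ = [13/129; 18/43; -4/129]
x' = x̄ + K·y = [-502/129, 26/43, -560/129]
P' = (I − K·H)·P̄ = [4088/129 -1094/43 -2528/129; -1094/43 1049/43 932/43; -2528/129 932/43 3080/129]

x' = [-502/129, 26/43, -560/129]
P' = [4088/129 -1094/43 -2528/129; -1094/43 1049/43 932/43; -2528/129 932/43 3080/129]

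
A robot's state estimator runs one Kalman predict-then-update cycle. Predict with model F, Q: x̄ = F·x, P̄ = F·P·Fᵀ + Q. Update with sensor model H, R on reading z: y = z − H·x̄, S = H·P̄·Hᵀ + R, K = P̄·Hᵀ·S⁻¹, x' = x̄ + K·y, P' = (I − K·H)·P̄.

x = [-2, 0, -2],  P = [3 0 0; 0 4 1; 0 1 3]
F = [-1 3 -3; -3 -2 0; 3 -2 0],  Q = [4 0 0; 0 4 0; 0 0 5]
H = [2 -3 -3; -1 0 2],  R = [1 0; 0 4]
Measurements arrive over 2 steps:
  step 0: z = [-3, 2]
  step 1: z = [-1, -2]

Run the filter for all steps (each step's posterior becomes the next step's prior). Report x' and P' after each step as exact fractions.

step 0: x' = [42097/14027, 20405/28054, 64065/28054], P' = [632026/42081 115178/42081 101557/14027; 115178/42081 132209/84162 5002/14027; 101557/14027 5002/14027 124965/28054]
step 1: x' = [-2744588071/2353154412, 626665525/588288603, -296912676/196096201], P' = [3488327305/588288603 831958892/588288603 489615975/196096201; 831958892/588288603 829318984/588288603 -71323472/196096201; 489615975/196096201 -71323472/196096201 787486801/392192402]

step 0: x̄ = F·x = [8, 6, -6]
step 0: P̄ = F·P·Fᵀ + Q = [52 -9 -27; -9 47 -11; -27 -11 48]
step 0: y = z − H·x̄ = [-19, 22]
step 0: S = H·P̄·Hᵀ + R = [1298 -542; -542 356]
step 0: K = P̄·Hᵀ·S⁻¹ = [4505/42081 -5671/42081; -25951/84162 -42583/84162; 1321/28054 5852/14027]
step 0: x' = x̄ + K·y = [42097/14027, 20405/28054, 64065/28054]
step 0: P' = (I − K·H)·P̄ = [632026/42081 115178/42081 101557/14027; 115178/42081 132209/84162 5002/14027; 101557/14027 5002/14027 124965/28054]
step 1: x̄ = F·x = [-107587/14027, -146696/14027, 105886/14027]
step 1: P̄ = F·P·Fᵀ + Q = [3949168/42081 3525280/42081 -3677750/42081; 3525280/42081 7503112/42081 -5423816/42081; -3677750/42081 -5423816/42081 4780921/42081]
step 1: y = z − H·x̄ = [78717/14027, -347413/14027]
step 1: S = H·P̄·Hᵀ + R = [30596002/42081 -19209376/42081; -19209376/42081 37952176/42081]
step 1: K = P̄·Hᵀ·S⁻¹ = [74234159/588288603 -550631455/2353154412; -182127920/588288603 -314974931/588288603; 23944329/392192402 148935413/392192402]
step 1: x' = x̄ + K·y = [-2744588071/2353154412, 626665525/588288603, -296912676/196096201]
step 1: P' = (I − K·H)·P̄ = [3488327305/588288603 831958892/588288603 489615975/196096201; 831958892/588288603 829318984/588288603 -71323472/196096201; 489615975/196096201 -71323472/196096201 787486801/392192402]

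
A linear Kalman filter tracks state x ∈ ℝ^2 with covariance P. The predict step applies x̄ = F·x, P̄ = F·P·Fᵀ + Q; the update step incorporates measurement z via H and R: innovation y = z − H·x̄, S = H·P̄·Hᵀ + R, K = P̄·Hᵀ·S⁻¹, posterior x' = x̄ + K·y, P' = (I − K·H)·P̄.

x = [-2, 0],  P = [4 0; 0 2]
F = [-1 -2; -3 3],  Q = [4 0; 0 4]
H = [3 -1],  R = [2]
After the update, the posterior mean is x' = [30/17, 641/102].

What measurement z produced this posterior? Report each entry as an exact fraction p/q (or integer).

z = [-1]

x̄ = F·x = [2, 6]
P̄ = F·P·Fᵀ + Q = [16 0; 0 58]
S = H·P̄·Hᵀ + R = [204]
K = P̄·Hᵀ·S⁻¹ = [4/17; -29/102]
x' − x̄ = [-4/17, 29/102] = K·y
y = (KᵀK)⁻¹·Kᵀ·(x' − x̄) = [-1]
z = y + H·x̄ = [-1] + [0] = [-1]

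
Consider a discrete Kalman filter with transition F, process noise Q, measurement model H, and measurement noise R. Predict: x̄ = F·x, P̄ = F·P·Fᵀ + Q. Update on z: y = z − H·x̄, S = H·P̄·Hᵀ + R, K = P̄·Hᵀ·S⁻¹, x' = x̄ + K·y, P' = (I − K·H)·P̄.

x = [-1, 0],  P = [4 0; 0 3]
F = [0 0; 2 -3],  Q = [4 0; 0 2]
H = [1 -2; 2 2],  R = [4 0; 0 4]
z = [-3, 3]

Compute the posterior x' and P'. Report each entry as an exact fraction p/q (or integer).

x̄ = F·x = [0, -2]
P̄ = F·P·Fᵀ + Q = [4 0; 0 45]
y = z − H·x̄ = [-7, 7]
S = H·P̄·Hᵀ + R = [188 -172; -172 200]
K = P̄·Hᵀ·S⁻¹ = [136/501 137/501; -105/334 30/167]
x' = x̄ + K·y = [7/501, 487/334]
P' = (I − K·H)·P̄ = [364/501 -30/167; -30/167 90/167]

x' = [7/501, 487/334]
P' = [364/501 -30/167; -30/167 90/167]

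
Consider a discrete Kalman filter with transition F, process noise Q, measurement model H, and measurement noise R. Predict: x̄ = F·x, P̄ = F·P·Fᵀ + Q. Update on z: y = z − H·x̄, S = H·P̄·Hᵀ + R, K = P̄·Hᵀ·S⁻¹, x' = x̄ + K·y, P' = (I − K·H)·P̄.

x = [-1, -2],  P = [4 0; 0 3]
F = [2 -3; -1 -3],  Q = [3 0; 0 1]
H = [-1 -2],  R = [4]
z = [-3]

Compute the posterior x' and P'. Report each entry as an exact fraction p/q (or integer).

x' = [-122/127, 533/254]
P' = [2314/127 -1073/127; -1073/127 1239/254]

x̄ = F·x = [4, 7]
P̄ = F·P·Fᵀ + Q = [46 19; 19 32]
y = z − H·x̄ = [15]
S = H·P̄·Hᵀ + R = [254]
K = P̄·Hᵀ·S⁻¹ = [-42/127; -83/254]
x' = x̄ + K·y = [-122/127, 533/254]
P' = (I − K·H)·P̄ = [2314/127 -1073/127; -1073/127 1239/254]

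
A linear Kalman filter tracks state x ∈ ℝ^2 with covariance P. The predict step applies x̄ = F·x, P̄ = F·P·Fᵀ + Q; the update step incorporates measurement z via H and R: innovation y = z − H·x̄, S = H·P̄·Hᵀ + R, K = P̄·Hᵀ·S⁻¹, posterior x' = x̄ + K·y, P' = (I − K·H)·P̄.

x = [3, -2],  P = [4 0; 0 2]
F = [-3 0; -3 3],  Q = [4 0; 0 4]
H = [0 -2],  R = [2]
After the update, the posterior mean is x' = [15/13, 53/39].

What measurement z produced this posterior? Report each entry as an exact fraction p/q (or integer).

z = [-3]

x̄ = F·x = [-9, -15]
P̄ = F·P·Fᵀ + Q = [40 36; 36 58]
S = H·P̄·Hᵀ + R = [234]
K = P̄·Hᵀ·S⁻¹ = [-4/13; -58/117]
x' − x̄ = [132/13, 638/39] = K·y
y = (KᵀK)⁻¹·Kᵀ·(x' − x̄) = [-33]
z = y + H·x̄ = [-33] + [30] = [-3]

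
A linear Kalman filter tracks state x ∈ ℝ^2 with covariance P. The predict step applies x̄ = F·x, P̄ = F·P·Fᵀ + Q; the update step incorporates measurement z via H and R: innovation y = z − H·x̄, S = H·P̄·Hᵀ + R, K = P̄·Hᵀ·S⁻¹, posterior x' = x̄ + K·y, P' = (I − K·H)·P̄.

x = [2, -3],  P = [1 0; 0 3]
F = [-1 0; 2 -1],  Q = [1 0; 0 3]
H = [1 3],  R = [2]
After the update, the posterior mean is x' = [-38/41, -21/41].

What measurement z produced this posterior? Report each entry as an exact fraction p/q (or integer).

z = [-3]

x̄ = F·x = [-2, 7]
P̄ = F·P·Fᵀ + Q = [2 -2; -2 10]
S = H·P̄·Hᵀ + R = [82]
K = P̄·Hᵀ·S⁻¹ = [-2/41; 14/41]
x' − x̄ = [44/41, -308/41] = K·y
y = (KᵀK)⁻¹·Kᵀ·(x' − x̄) = [-22]
z = y + H·x̄ = [-22] + [19] = [-3]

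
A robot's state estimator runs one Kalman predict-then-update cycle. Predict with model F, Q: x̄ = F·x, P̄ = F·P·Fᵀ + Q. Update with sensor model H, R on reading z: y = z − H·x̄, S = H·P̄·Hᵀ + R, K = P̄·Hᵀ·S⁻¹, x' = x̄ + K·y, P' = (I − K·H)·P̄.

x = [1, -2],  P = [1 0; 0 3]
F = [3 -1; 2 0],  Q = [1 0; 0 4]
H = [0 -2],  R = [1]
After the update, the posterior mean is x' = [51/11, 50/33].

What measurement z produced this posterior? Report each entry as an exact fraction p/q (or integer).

x̄ = F·x = [5, 2]
P̄ = F·P·Fᵀ + Q = [13 6; 6 8]
S = H·P̄·Hᵀ + R = [33]
K = P̄·Hᵀ·S⁻¹ = [-4/11; -16/33]
x' − x̄ = [-4/11, -16/33] = K·y
y = (KᵀK)⁻¹·Kᵀ·(x' − x̄) = [1]
z = y + H·x̄ = [1] + [-4] = [-3]

z = [-3]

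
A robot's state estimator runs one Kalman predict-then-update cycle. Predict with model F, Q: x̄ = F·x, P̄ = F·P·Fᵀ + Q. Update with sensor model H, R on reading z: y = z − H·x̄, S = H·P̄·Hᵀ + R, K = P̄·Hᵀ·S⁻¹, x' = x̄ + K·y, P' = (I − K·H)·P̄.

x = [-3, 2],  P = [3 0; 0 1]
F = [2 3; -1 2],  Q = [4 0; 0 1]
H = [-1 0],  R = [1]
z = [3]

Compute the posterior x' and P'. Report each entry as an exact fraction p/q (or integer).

x̄ = F·x = [0, 7]
P̄ = F·P·Fᵀ + Q = [25 0; 0 8]
y = z − H·x̄ = [3]
S = H·P̄·Hᵀ + R = [26]
K = P̄·Hᵀ·S⁻¹ = [-25/26; 0]
x' = x̄ + K·y = [-75/26, 7]
P' = (I − K·H)·P̄ = [25/26 0; 0 8]

x' = [-75/26, 7]
P' = [25/26 0; 0 8]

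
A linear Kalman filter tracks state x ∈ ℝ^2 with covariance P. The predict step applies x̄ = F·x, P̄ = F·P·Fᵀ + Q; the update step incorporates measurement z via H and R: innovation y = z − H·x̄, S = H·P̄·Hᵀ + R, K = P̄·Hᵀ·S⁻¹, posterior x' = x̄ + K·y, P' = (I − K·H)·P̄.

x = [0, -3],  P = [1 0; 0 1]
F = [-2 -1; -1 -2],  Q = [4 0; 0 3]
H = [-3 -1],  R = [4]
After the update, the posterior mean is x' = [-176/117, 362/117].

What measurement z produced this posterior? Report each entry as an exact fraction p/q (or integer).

z = [2]

x̄ = F·x = [3, 6]
P̄ = F·P·Fᵀ + Q = [9 4; 4 8]
S = H·P̄·Hᵀ + R = [117]
K = P̄·Hᵀ·S⁻¹ = [-31/117; -20/117]
x' − x̄ = [-527/117, -340/117] = K·y
y = (KᵀK)⁻¹·Kᵀ·(x' − x̄) = [17]
z = y + H·x̄ = [17] + [-15] = [2]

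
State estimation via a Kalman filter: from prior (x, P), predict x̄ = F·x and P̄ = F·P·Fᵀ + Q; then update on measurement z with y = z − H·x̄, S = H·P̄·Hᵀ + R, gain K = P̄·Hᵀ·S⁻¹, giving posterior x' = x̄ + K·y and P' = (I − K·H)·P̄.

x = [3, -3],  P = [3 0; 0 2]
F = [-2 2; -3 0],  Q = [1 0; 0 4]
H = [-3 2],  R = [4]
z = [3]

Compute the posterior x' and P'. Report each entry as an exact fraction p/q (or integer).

x' = [-807/101, -1029/101]
P' = [1392/101 2034/101; 2034/101 3067/101]

x̄ = F·x = [-12, -9]
P̄ = F·P·Fᵀ + Q = [21 18; 18 31]
y = z − H·x̄ = [-15]
S = H·P̄·Hᵀ + R = [101]
K = P̄·Hᵀ·S⁻¹ = [-27/101; 8/101]
x' = x̄ + K·y = [-807/101, -1029/101]
P' = (I − K·H)·P̄ = [1392/101 2034/101; 2034/101 3067/101]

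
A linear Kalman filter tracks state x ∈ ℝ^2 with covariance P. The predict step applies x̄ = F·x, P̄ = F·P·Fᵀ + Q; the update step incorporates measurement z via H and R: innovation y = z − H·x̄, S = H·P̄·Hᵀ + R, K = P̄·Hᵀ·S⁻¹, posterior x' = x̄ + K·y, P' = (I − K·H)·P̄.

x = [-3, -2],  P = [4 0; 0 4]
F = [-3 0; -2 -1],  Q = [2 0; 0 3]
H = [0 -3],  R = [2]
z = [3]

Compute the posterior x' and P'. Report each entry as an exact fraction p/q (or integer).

x̄ = F·x = [9, 8]
P̄ = F·P·Fᵀ + Q = [38 24; 24 23]
y = z − H·x̄ = [27]
S = H·P̄·Hᵀ + R = [209]
K = P̄·Hᵀ·S⁻¹ = [-72/209; -69/209]
x' = x̄ + K·y = [-63/209, -191/209]
P' = (I − K·H)·P̄ = [2758/209 48/209; 48/209 46/209]

x' = [-63/209, -191/209]
P' = [2758/209 48/209; 48/209 46/209]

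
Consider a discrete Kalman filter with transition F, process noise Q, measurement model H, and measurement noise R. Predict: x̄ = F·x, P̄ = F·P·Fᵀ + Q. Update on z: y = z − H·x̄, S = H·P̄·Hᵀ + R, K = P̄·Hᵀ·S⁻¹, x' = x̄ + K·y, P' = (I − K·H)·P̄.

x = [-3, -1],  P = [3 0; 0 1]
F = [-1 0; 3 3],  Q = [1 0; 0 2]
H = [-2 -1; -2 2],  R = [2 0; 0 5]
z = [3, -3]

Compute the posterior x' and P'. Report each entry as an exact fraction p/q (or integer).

x̄ = F·x = [3, -12]
P̄ = F·P·Fᵀ + Q = [4 -9; -9 38]
y = z − H·x̄ = [-3, 27]
S = H·P̄·Hᵀ + R = [20 -42; -42 245]
K = P̄·Hᵀ·S⁻¹ = [-121/448 -239/1568; -17/56 65/196]
x' = x̄ + K·y = [-957/3136, -837/392]
P' = (I − K·H)·P̄ = [963/3136 -29/392; -29/392 37/49]

x' = [-957/3136, -837/392]
P' = [963/3136 -29/392; -29/392 37/49]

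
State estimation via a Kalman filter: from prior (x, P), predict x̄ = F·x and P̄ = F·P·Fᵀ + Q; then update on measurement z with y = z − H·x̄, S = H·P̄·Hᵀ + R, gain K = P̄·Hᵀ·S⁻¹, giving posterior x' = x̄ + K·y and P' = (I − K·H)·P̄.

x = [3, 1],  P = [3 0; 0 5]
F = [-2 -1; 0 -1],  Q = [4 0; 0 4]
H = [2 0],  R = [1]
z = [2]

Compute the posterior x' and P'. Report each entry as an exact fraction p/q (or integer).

x' = [77/85, 15/17]
P' = [21/85 1/17; 1/17 133/17]

x̄ = F·x = [-7, -1]
P̄ = F·P·Fᵀ + Q = [21 5; 5 9]
y = z − H·x̄ = [16]
S = H·P̄·Hᵀ + R = [85]
K = P̄·Hᵀ·S⁻¹ = [42/85; 2/17]
x' = x̄ + K·y = [77/85, 15/17]
P' = (I − K·H)·P̄ = [21/85 1/17; 1/17 133/17]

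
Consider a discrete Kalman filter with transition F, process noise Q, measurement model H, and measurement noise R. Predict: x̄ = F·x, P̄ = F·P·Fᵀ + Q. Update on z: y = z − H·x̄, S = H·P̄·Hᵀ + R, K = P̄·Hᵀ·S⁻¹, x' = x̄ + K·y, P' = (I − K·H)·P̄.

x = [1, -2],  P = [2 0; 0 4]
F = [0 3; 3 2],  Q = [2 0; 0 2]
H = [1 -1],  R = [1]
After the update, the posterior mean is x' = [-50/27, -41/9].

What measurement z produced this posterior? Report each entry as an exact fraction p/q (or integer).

x̄ = F·x = [-6, -1]
P̄ = F·P·Fᵀ + Q = [38 24; 24 36]
S = H·P̄·Hᵀ + R = [27]
K = P̄·Hᵀ·S⁻¹ = [14/27; -4/9]
x' − x̄ = [112/27, -32/9] = K·y
y = (KᵀK)⁻¹·Kᵀ·(x' − x̄) = [8]
z = y + H·x̄ = [8] + [-5] = [3]

z = [3]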